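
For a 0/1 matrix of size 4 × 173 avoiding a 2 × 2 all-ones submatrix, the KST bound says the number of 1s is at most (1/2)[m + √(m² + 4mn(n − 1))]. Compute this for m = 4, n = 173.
z(4, 173; 2, 2) ≤ (1/2)[4 + √(4² + 4·4·173·172)] = (1/2)[4 + √476112] = 347.0043

Kővári–Sós–Turán: let r_1, ..., r_4 be the row sums and z = Σ r_i the total number of 1s. Each pair of columns can share at most one row with both entries 1 (else a 2×2 all-ones block appears), so Σ_i C(r_i, 2) ≤ C(173, 2) = 14878. By convexity Σ_i C(r_i, 2) ≥ 4·C(z/4, 2) = z(z − 4)/(2·4), giving z² − 4z − 4·173·172 ≤ 0 and hence z ≤ (1/2)[4 + √(16 + 4·119024)] = (1/2)[4 + √476112] ≈ (1/2)(4 + 690.0087) = 347.0043.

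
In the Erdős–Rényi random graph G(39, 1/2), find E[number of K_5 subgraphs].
E[# K_5] = C(39, 5) · (1/2)^C(5, 2) = 575757 / 2^10 ≈ 562.262695

For each 5-subset S of vertices (there are C(39, 5) = 575757 such S), let X_S = 1 if S induces a K_5 (all C(5, 2) = 10 edges present). Then P(X_S = 1) = (1/2)^10 = 1/1024. By linearity of expectation, E[# K_5] = C(39, 5) · (1/2)^10 = 575757 / 1024 ≈ 562.262695.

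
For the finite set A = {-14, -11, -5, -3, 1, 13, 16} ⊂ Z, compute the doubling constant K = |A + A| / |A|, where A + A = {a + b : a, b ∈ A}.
K = |A + A| / |A| = 25/7

Enumerate A + A = {a + b : a, b ∈ A}. With |A| = 7, there are |A|^2 = 49 ordered sum pairs; collecting distinct values, A + A = {-28, -25, -22, -19, -17, -16, -14, -13, -10, -8, -6, -4, -2, -1, 2, 5, 8, 10, 11, 13, 14, 17, 26, 29, 32}, so |A + A| = 25. Thus K = 25/7. For comparison, the minimum possible |A + A| over all 7-element sets is 2·7 − 1 = 13 (so min K = 13/7), attained only by arithmetic progressions.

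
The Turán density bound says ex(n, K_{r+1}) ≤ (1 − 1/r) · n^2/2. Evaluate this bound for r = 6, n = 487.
Turán density bound = (5/6) · 487^2/2 = 1185845/12 ≈ 98820.4167

Turán's theorem: ex(n, K_{r+1}) is achieved by the complete r-partite Turán graph T(n, r) with parts as balanced as possible, and is at most (1 − 1/r) · n^2/2. For r = 6, n = 487: the density bound is (5/6) · 237169/2 = 1185845/12 ≈ 98820.4167. The integer-valued extremum is e(T(487, 6)) = 98820, which is strictly less than the density bound 1185845/12 since 6 ∤ 487 (the parts of T(487, 6) cannot all be equal).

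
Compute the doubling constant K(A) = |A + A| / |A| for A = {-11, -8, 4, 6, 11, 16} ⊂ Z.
K = |A + A| / |A| = 19/6

Enumerate A + A = {a + b : a, b ∈ A}. With |A| = 6, there are |A|^2 = 36 ordered sum pairs; collecting distinct values, A + A = {-22, -19, -16, -7, -5, -4, -2, 0, 3, 5, 8, 10, 12, 15, 17, 20, 22, 27, 32}, so |A + A| = 19. Thus K = 19/6. For comparison, the minimum possible |A + A| over all 6-element sets is 2·6 − 1 = 11 (so min K = 11/6), attained only by arithmetic progressions.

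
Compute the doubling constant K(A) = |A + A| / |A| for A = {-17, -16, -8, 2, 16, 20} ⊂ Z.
K = |A + A| / |A| = 20/6 = 10/3

Enumerate A + A = {a + b : a, b ∈ A}. With |A| = 6, there are |A|^2 = 36 ordered sum pairs; collecting distinct values, A + A = {-34, -33, -32, -25, -24, -16, -15, -14, -6, -1, 0, 3, 4, 8, 12, 18, 22, 32, 36, 40}, so |A + A| = 20. Thus K = 20/6 = 10/3. For comparison, the minimum possible |A + A| over all 6-element sets is 2·6 − 1 = 11 (so min K = 11/6), attained only by arithmetic progressions.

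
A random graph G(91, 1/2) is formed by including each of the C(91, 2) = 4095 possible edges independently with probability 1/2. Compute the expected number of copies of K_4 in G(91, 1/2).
E[# K_4] = C(91, 4) · (1/2)^C(4, 2) = 2672670 / 2^6 = 1336335/32 = 41760.46875

For each 4-subset S of vertices (there are C(91, 4) = 2672670 such S), let X_S = 1 if S induces a K_4 (all C(4, 2) = 6 edges present). Then P(X_S = 1) = (1/2)^6 = 1/64. By linearity of expectation, E[# K_4] = C(91, 4) · (1/2)^6 = 2672670 / 64 = 1336335/32 = 41760.46875.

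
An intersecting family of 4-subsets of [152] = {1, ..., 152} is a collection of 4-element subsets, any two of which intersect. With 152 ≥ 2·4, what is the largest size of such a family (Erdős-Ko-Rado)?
max |F| = C(151, 3) = 562475

Erdős-Ko-Rado (1961): when n ≥ 2k, max |F| = C(n−1, k−1). The bound is attained by the star {A : i ∈ A} for any fixed i ∈ [n]. Here C(152−1, 4−1) = C(151, 3) = 562475.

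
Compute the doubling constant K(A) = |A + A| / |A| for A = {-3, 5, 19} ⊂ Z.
K = |A + A| / |A| = 6/3 = 2

Enumerate A + A = {a + b : a, b ∈ A}. With |A| = 3, there are |A|^2 = 9 ordered sum pairs; collecting distinct values, A + A = {-6, 2, 10, 16, 24, 38}, so |A + A| = 6. Thus K = 6/3 = 2. For comparison, the minimum possible |A + A| over all 3-element sets is 2·3 − 1 = 5 (so min K = 5/3), attained only by arithmetic progressions.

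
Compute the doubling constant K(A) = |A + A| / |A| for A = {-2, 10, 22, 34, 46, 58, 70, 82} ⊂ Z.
K = |A + A| / |A| = 15/8

Enumerate A + A = {a + b : a, b ∈ A}. With |A| = 8, there are |A|^2 = 64 ordered sum pairs; collecting distinct values, A + A = {-4, 8, 20, 32, 44, 56, 68, 80, 92, 104, 116, 128, 140, 152, 164}, so |A + A| = 15. Thus K = 15/8. Here |A + A| = 2|A| − 1 = 15, the minimum possible — so K = 15/8 is minimal, which holds iff A is an arithmetic progression.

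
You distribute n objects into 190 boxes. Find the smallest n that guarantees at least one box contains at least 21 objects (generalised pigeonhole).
n = (21 − 1)·190 + 1 = 3801

By the generalised pigeonhole principle, to guarantee some box contains ≥ r objects we need more than (r − 1) · k objects total. Threshold: n = (r − 1) · k + 1. With r = 21 and k = 190: n = 20 · 190 + 1 = 3800 + 1 = 3801. For n = 3800 = 20 · 190, we can put exactly 20 objects in every box, avoiding 21 in any single one — so 3801 is tight.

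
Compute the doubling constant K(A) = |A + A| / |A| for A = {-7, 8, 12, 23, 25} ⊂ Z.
K = |A + A| / |A| = 14/5

Enumerate A + A = {a + b : a, b ∈ A}. With |A| = 5, there are |A|^2 = 25 ordered sum pairs; collecting distinct values, A + A = {-14, 1, 5, 16, 18, 20, 24, 31, 33, 35, 37, 46, 48, 50}, so |A + A| = 14. Thus K = 14/5. For comparison, the minimum possible |A + A| over all 5-element sets is 2·5 − 1 = 9 (so min K = 9/5), attained only by arithmetic progressions.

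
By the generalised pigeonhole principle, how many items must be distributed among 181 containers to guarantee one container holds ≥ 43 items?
n = (43 − 1)·181 + 1 = 7603

By the generalised pigeonhole principle, to guarantee some box contains ≥ r objects we need more than (r − 1) · k objects total. Threshold: n = (r − 1) · k + 1. With r = 43 and k = 181: n = 42 · 181 + 1 = 7602 + 1 = 7603. For n = 7602 = 42 · 181, we can put exactly 42 objects in every box, avoiding 43 in any single one — so 7603 is tight.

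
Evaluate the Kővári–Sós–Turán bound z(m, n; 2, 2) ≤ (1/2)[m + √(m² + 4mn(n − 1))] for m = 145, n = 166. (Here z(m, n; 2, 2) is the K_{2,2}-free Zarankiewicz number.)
z(145, 166; 2, 2) ≤ (1/2)[145 + √(145² + 4·145·166·165)] = (1/2)[145 + √15907225] = 2066.6931

Kővári–Sós–Turán: let r_1, ..., r_145 be the row sums and z = Σ r_i the total number of 1s. Each pair of columns can share at most one row with both entries 1 (else a 2×2 all-ones block appears), so Σ_i C(r_i, 2) ≤ C(166, 2) = 13695. By convexity Σ_i C(r_i, 2) ≥ 145·C(z/145, 2) = z(z − 145)/(2·145), giving z² − 145z − 145·166·165 ≤ 0 and hence z ≤ (1/2)[145 + √(21025 + 4·3971550)] = (1/2)[145 + √15907225] ≈ (1/2)(145 + 3988.3863) = 2066.6931.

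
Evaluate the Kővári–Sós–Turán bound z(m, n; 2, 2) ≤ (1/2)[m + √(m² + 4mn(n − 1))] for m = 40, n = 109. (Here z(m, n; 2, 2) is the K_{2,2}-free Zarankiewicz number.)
z(40, 109; 2, 2) ≤ (1/2)[40 + √(40² + 4·40·109·108)] = (1/2)[40 + √1885120] = 706.4984

Kővári–Sós–Turán: let r_1, ..., r_40 be the row sums and z = Σ r_i the total number of 1s. Each pair of columns can share at most one row with both entries 1 (else a 2×2 all-ones block appears), so Σ_i C(r_i, 2) ≤ C(109, 2) = 5886. By convexity Σ_i C(r_i, 2) ≥ 40·C(z/40, 2) = z(z − 40)/(2·40), giving z² − 40z − 40·109·108 ≤ 0 and hence z ≤ (1/2)[40 + √(1600 + 4·470880)] = (1/2)[40 + √1885120] ≈ (1/2)(40 + 1372.9967) = 706.4984.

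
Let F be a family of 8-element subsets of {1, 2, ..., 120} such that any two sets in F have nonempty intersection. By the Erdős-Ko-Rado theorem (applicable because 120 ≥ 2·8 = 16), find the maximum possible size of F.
max |F| = C(119, 7) = 56017460733

Erdős-Ko-Rado (1961): when n ≥ 2k, max |F| = C(n−1, k−1). The bound is attained by the star {A : i ∈ A} for any fixed i ∈ [n]. Here C(120−1, 8−1) = C(119, 7) = 56017460733.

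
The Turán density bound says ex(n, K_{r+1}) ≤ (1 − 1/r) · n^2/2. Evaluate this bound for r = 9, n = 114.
Turán density bound = (8/9) · 114^2/2 = 5776

Turán's theorem: ex(n, K_{r+1}) is achieved by the complete r-partite Turán graph T(n, r) with parts as balanced as possible, and is at most (1 − 1/r) · n^2/2. For r = 9, n = 114: the density bound is (8/9) · 12996/2 = 5776. The integer-valued extremum is e(T(114, 9)) = 5775, which is strictly less than the density bound 5776 since 9 ∤ 114 (the parts of T(114, 9) cannot all be equal).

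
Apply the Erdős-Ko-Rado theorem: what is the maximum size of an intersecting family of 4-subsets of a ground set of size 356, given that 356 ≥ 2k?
max |F| = C(355, 3) = 7393585

The Erdős-Ko-Rado theorem states: for n ≥ 2k, an intersecting family of k-subsets of an n-element set has size at most C(n − 1, k − 1), with equality for 'star' families {A ⊆ [n] : |A| = k, i ∈ A} (fix an element i). For n = 356, k = 4: C(355, 3) = 7393585.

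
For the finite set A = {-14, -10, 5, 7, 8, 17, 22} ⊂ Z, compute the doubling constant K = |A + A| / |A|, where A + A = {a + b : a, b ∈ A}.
K = |A + A| / |A| = 27/7

Enumerate A + A = {a + b : a, b ∈ A}. With |A| = 7, there are |A|^2 = 49 ordered sum pairs; collecting distinct values, A + A = {-28, -24, -20, -9, -7, -6, -5, -3, -2, 3, 7, 8, 10, 12, 13, 14, 15, 16, 22, 24, 25, 27, 29, 30, 34, 39, 44}, so |A + A| = 27. Thus K = 27/7. For comparison, the minimum possible |A + A| over all 7-element sets is 2·7 − 1 = 13 (so min K = 13/7), attained only by arithmetic progressions.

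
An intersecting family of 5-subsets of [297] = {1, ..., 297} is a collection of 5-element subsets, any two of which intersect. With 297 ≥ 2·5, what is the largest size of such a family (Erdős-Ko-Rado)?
max |F| = C(296, 4) = 313413310

Erdős-Ko-Rado (1961): when n ≥ 2k, max |F| = C(n−1, k−1). The bound is attained by the star {A : i ∈ A} for any fixed i ∈ [n]. Here C(297−1, 5−1) = C(296, 4) = 313413310.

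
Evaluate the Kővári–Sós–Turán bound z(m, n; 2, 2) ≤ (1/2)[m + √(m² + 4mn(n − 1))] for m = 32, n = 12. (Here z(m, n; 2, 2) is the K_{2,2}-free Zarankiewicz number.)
z(32, 12; 2, 2) ≤ (1/2)[32 + √(32² + 4·32·12·11)] = (1/2)[32 + √17920] = 82.9328

Kővári–Sós–Turán: let r_1, ..., r_32 be the row sums and z = Σ r_i the total number of 1s. Each pair of columns can share at most one row with both entries 1 (else a 2×2 all-ones block appears), so Σ_i C(r_i, 2) ≤ C(12, 2) = 66. By convexity Σ_i C(r_i, 2) ≥ 32·C(z/32, 2) = z(z − 32)/(2·32), giving z² − 32z − 32·12·11 ≤ 0 and hence z ≤ (1/2)[32 + √(1024 + 4·4224)] = (1/2)[32 + √17920] ≈ (1/2)(32 + 133.8656) = 82.9328.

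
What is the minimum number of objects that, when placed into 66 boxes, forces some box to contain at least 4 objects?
n = (4 − 1)·66 + 1 = 199

By the generalised pigeonhole principle, to guarantee some box contains ≥ r objects we need more than (r − 1) · k objects total. Threshold: n = (r − 1) · k + 1. With r = 4 and k = 66: n = 3 · 66 + 1 = 198 + 1 = 199. For n = 198 = 3 · 66, we can put exactly 3 objects in every box, avoiding 4 in any single one — so 199 is tight.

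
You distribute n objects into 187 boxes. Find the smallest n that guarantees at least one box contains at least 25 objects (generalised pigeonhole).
n = (25 − 1)·187 + 1 = 4489

By the generalised pigeonhole principle, to guarantee some box contains ≥ r objects we need more than (r − 1) · k objects total. Threshold: n = (r − 1) · k + 1. With r = 25 and k = 187: n = 24 · 187 + 1 = 4488 + 1 = 4489. For n = 4488 = 24 · 187, we can put exactly 24 objects in every box, avoiding 25 in any single one — so 4489 is tight.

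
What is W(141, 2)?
W(141, 2) = 141 + 1 = 142

A 2-term AP is any pair of integers, so a monochromatic 2-AP exists iff some colour is used at least twice. With 141 colours, the colouring i ↦ i on {1, ..., 141} uses each colour once, avoiding any monochromatic pair, so W(141, 2) > 141. For {1, ..., 142}, pigeonhole forces two integers of the same colour, which form a monochromatic 2-AP. Hence W(141, 2) = 142.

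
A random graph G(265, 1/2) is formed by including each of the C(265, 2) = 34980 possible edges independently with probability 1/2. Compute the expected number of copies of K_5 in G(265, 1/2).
E[# K_5] = C(265, 5) · (1/2)^C(5, 2) = 10484943678 / 2^10 = 5242471839/512 ≈ 10239202.810547

For each 5-subset S of vertices (there are C(265, 5) = 10484943678 such S), let X_S = 1 if S induces a K_5 (all C(5, 2) = 10 edges present). Then P(X_S = 1) = (1/2)^10 = 1/1024. By linearity of expectation, E[# K_5] = C(265, 5) · (1/2)^10 = 10484943678 / 1024 = 5242471839/512 ≈ 10239202.810547.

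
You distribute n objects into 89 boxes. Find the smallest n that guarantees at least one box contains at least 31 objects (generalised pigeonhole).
n = (31 − 1)·89 + 1 = 2671

By the generalised pigeonhole principle, to guarantee some box contains ≥ r objects we need more than (r − 1) · k objects total. Threshold: n = (r − 1) · k + 1. With r = 31 and k = 89: n = 30 · 89 + 1 = 2670 + 1 = 2671. For n = 2670 = 30 · 89, we can put exactly 30 objects in every box, avoiding 31 in any single one — so 2671 is tight.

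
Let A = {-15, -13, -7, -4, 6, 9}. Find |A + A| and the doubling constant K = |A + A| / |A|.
K = |A + A| / |A| = 20/6 = 10/3

Enumerate A + A = {a + b : a, b ∈ A}. With |A| = 6, there are |A|^2 = 36 ordered sum pairs; collecting distinct values, A + A = {-30, -28, -26, -22, -20, -19, -17, -14, -11, -9, -8, -7, -6, -4, -1, 2, 5, 12, 15, 18}, so |A + A| = 20. Thus K = 20/6 = 10/3. For comparison, the minimum possible |A + A| over all 6-element sets is 2·6 − 1 = 11 (so min K = 11/6), attained only by arithmetic progressions.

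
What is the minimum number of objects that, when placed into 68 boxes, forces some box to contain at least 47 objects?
n = (47 − 1)·68 + 1 = 3129

By the generalised pigeonhole principle, to guarantee some box contains ≥ r objects we need more than (r − 1) · k objects total. Threshold: n = (r − 1) · k + 1. With r = 47 and k = 68: n = 46 · 68 + 1 = 3128 + 1 = 3129. For n = 3128 = 46 · 68, we can put exactly 46 objects in every box, avoiding 47 in any single one — so 3129 is tight.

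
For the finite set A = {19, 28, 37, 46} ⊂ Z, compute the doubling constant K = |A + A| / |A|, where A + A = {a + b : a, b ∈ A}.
K = |A + A| / |A| = 7/4

Enumerate A + A = {a + b : a, b ∈ A}. With |A| = 4, there are |A|^2 = 16 ordered sum pairs; collecting distinct values, A + A = {38, 47, 56, 65, 74, 83, 92}, so |A + A| = 7. Thus K = 7/4. Here |A + A| = 2|A| − 1 = 7, the minimum possible — so K = 7/4 is minimal, which holds iff A is an arithmetic progression.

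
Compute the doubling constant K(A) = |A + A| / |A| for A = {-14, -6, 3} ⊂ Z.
K = |A + A| / |A| = 6/3 = 2

Enumerate A + A = {a + b : a, b ∈ A}. With |A| = 3, there are |A|^2 = 9 ordered sum pairs; collecting distinct values, A + A = {-28, -20, -12, -11, -3, 6}, so |A + A| = 6. Thus K = 6/3 = 2. For comparison, the minimum possible |A + A| over all 3-element sets is 2·3 − 1 = 5 (so min K = 5/3), attained only by arithmetic progressions.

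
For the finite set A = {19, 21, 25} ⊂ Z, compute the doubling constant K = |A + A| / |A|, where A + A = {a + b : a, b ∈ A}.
K = |A + A| / |A| = 6/3 = 2

Enumerate A + A = {a + b : a, b ∈ A}. With |A| = 3, there are |A|^2 = 9 ordered sum pairs; collecting distinct values, A + A = {38, 40, 42, 44, 46, 50}, so |A + A| = 6. Thus K = 6/3 = 2. For comparison, the minimum possible |A + A| over all 3-element sets is 2·3 − 1 = 5 (so min K = 5/3), attained only by arithmetic progressions.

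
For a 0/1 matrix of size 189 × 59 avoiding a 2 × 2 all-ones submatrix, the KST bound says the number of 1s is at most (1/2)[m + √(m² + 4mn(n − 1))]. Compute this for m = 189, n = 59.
z(189, 59; 2, 2) ≤ (1/2)[189 + √(189² + 4·189·59·58)] = (1/2)[189 + √2622753] = 904.2458

Kővári–Sós–Turán: let r_1, ..., r_189 be the row sums and z = Σ r_i the total number of 1s. Each pair of columns can share at most one row with both entries 1 (else a 2×2 all-ones block appears), so Σ_i C(r_i, 2) ≤ C(59, 2) = 1711. By convexity Σ_i C(r_i, 2) ≥ 189·C(z/189, 2) = z(z − 189)/(2·189), giving z² − 189z − 189·59·58 ≤ 0 and hence z ≤ (1/2)[189 + √(35721 + 4·646758)] = (1/2)[189 + √2622753] ≈ (1/2)(189 + 1619.4916) = 904.2458.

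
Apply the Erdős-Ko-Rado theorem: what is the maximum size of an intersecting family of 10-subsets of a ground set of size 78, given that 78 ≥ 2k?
max |F| = C(77, 9) = 161322559475

The Erdős-Ko-Rado theorem states: for n ≥ 2k, an intersecting family of k-subsets of an n-element set has size at most C(n − 1, k − 1), with equality for 'star' families {A ⊆ [n] : |A| = k, i ∈ A} (fix an element i). For n = 78, k = 10: C(77, 9) = 161322559475.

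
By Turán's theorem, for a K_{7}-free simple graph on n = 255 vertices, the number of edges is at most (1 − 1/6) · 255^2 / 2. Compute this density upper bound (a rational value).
Turán density bound = (5/6) · 255^2/2 = 108375/4 ≈ 27093.75

Turán's theorem: ex(n, K_{r+1}) is achieved by the complete r-partite Turán graph T(n, r) with parts as balanced as possible, and is at most (1 − 1/r) · n^2/2. For r = 6, n = 255: the density bound is (5/6) · 65025/2 = 108375/4 ≈ 27093.75. The integer-valued extremum is e(T(255, 6)) = 27093, which is strictly less than the density bound 108375/4 since 6 ∤ 255 (the parts of T(255, 6) cannot all be equal).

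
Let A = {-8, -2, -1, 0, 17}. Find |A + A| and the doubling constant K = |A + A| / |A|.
K = |A + A| / |A| = 14/5

Enumerate A + A = {a + b : a, b ∈ A}. With |A| = 5, there are |A|^2 = 25 ordered sum pairs; collecting distinct values, A + A = {-16, -10, -9, -8, -4, -3, -2, -1, 0, 9, 15, 16, 17, 34}, so |A + A| = 14. Thus K = 14/5. For comparison, the minimum possible |A + A| over all 5-element sets is 2·5 − 1 = 9 (so min K = 9/5), attained only by arithmetic progressions.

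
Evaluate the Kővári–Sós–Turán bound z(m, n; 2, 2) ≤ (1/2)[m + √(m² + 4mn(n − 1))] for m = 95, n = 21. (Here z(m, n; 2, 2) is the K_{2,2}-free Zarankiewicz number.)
z(95, 21; 2, 2) ≤ (1/2)[95 + √(95² + 4·95·21·20)] = (1/2)[95 + √168625] = 252.8199

Kővári–Sós–Turán: let r_1, ..., r_95 be the row sums and z = Σ r_i the total number of 1s. Each pair of columns can share at most one row with both entries 1 (else a 2×2 all-ones block appears), so Σ_i C(r_i, 2) ≤ C(21, 2) = 210. By convexity Σ_i C(r_i, 2) ≥ 95·C(z/95, 2) = z(z − 95)/(2·95), giving z² − 95z − 95·21·20 ≤ 0 and hence z ≤ (1/2)[95 + √(9025 + 4·39900)] = (1/2)[95 + √168625] ≈ (1/2)(95 + 410.6397) = 252.8199.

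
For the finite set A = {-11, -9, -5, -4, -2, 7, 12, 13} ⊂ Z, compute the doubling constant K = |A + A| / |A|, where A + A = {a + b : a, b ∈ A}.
K = |A + A| / |A| = 31/8

Enumerate A + A = {a + b : a, b ∈ A}. With |A| = 8, there are |A|^2 = 64 ordered sum pairs; collecting distinct values, A + A = {-22, -20, -18, -16, -15, -14, -13, -11, -10, -9, -8, -7, -6, -4, -2, 1, 2, 3, 4, 5, 7, 8, 9, 10, 11, 14, 19, 20, 24, 25, 26}, so |A + A| = 31. Thus K = 31/8. For comparison, the minimum possible |A + A| over all 8-element sets is 2·8 − 1 = 15 (so min K = 15/8), attained only by arithmetic progressions.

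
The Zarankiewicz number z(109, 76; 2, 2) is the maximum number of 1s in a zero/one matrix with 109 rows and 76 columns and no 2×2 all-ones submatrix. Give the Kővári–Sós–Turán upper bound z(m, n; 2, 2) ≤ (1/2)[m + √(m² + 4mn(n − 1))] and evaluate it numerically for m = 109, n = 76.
z(109, 76; 2, 2) ≤ (1/2)[109 + √(109² + 4·109·76·75)] = (1/2)[109 + √2497081] = 844.6077

Kővári–Sós–Turán: let r_1, ..., r_109 be the row sums and z = Σ r_i the total number of 1s. Each pair of columns can share at most one row with both entries 1 (else a 2×2 all-ones block appears), so Σ_i C(r_i, 2) ≤ C(76, 2) = 2850. By convexity Σ_i C(r_i, 2) ≥ 109·C(z/109, 2) = z(z − 109)/(2·109), giving z² − 109z − 109·76·75 ≤ 0 and hence z ≤ (1/2)[109 + √(11881 + 4·621300)] = (1/2)[109 + √2497081] ≈ (1/2)(109 + 1580.2155) = 844.6077.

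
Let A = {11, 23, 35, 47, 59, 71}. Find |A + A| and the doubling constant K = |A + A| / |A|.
K = |A + A| / |A| = 11/6

Enumerate A + A = {a + b : a, b ∈ A}. With |A| = 6, there are |A|^2 = 36 ordered sum pairs; collecting distinct values, A + A = {22, 34, 46, 58, 70, 82, 94, 106, 118, 130, 142}, so |A + A| = 11. Thus K = 11/6. Here |A + A| = 2|A| − 1 = 11, the minimum possible — so K = 11/6 is minimal, which holds iff A is an arithmetic progression.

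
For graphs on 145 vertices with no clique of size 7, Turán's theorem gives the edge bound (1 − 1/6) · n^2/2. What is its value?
Turán density bound = (5/6) · 145^2/2 = 105125/12 ≈ 8760.4167

Turán's theorem: ex(n, K_{r+1}) is achieved by the complete r-partite Turán graph T(n, r) with parts as balanced as possible, and is at most (1 − 1/r) · n^2/2. For r = 6, n = 145: the density bound is (5/6) · 21025/2 = 105125/12 ≈ 8760.4167. The integer-valued extremum is e(T(145, 6)) = 8760, which is strictly less than the density bound 105125/12 since 6 ∤ 145 (the parts of T(145, 6) cannot all be equal).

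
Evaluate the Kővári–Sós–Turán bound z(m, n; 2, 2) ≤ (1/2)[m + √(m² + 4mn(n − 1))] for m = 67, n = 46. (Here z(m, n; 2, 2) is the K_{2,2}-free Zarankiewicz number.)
z(67, 46; 2, 2) ≤ (1/2)[67 + √(67² + 4·67·46·45)] = (1/2)[67 + √559249] = 407.4148

Kővári–Sós–Turán: let r_1, ..., r_67 be the row sums and z = Σ r_i the total number of 1s. Each pair of columns can share at most one row with both entries 1 (else a 2×2 all-ones block appears), so Σ_i C(r_i, 2) ≤ C(46, 2) = 1035. By convexity Σ_i C(r_i, 2) ≥ 67·C(z/67, 2) = z(z − 67)/(2·67), giving z² − 67z − 67·46·45 ≤ 0 and hence z ≤ (1/2)[67 + √(4489 + 4·138690)] = (1/2)[67 + √559249] ≈ (1/2)(67 + 747.8295) = 407.4148.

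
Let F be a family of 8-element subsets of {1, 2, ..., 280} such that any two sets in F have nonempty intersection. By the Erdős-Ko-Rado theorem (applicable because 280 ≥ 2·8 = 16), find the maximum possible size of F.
max |F| = C(279, 7) = 24202109279205

Erdős-Ko-Rado (1961): when n ≥ 2k, max |F| = C(n−1, k−1). The bound is attained by the star {A : i ∈ A} for any fixed i ∈ [n]. Here C(280−1, 8−1) = C(279, 7) = 24202109279205.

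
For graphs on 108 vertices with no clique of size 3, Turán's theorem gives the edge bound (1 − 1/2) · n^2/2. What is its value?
Turán density bound = (1/2) · 108^2/2 = 2916

Turán's theorem: ex(n, K_{r+1}) is achieved by the complete r-partite Turán graph T(n, r) with parts as balanced as possible, and is at most (1 − 1/r) · n^2/2. For r = 2, n = 108: the density bound is (1/2) · 11664/2 = 2916. Since 2 ∣ 108, the Turán graph T(108, 2) has parts of equal size 54, and its edge count e(T(108, 2)) = 2916 attains the density bound exactly.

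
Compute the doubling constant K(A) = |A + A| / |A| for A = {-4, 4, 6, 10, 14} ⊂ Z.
K = |A + A| / |A| = 13/5

Enumerate A + A = {a + b : a, b ∈ A}. With |A| = 5, there are |A|^2 = 25 ordered sum pairs; collecting distinct values, A + A = {-8, 0, 2, 6, 8, 10, 12, 14, 16, 18, 20, 24, 28}, so |A + A| = 13. Thus K = 13/5. For comparison, the minimum possible |A + A| over all 5-element sets is 2·5 − 1 = 9 (so min K = 9/5), attained only by arithmetic progressions.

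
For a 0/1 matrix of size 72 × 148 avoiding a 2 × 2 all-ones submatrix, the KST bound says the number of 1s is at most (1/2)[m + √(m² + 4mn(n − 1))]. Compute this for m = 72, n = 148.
z(72, 148; 2, 2) ≤ (1/2)[72 + √(72² + 4·72·148·147)] = (1/2)[72 + √6270912] = 1288.0895

Kővári–Sós–Turán: let r_1, ..., r_72 be the row sums and z = Σ r_i the total number of 1s. Each pair of columns can share at most one row with both entries 1 (else a 2×2 all-ones block appears), so Σ_i C(r_i, 2) ≤ C(148, 2) = 10878. By convexity Σ_i C(r_i, 2) ≥ 72·C(z/72, 2) = z(z − 72)/(2·72), giving z² − 72z − 72·148·147 ≤ 0 and hence z ≤ (1/2)[72 + √(5184 + 4·1566432)] = (1/2)[72 + √6270912] ≈ (1/2)(72 + 2504.1789) = 1288.0895.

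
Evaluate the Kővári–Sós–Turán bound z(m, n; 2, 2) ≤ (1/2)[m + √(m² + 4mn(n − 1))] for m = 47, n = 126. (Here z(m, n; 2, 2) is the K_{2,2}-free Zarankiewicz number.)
z(47, 126; 2, 2) ≤ (1/2)[47 + √(47² + 4·47·126·125)] = (1/2)[47 + √2963209] = 884.1987

Kővári–Sós–Turán: let r_1, ..., r_47 be the row sums and z = Σ r_i the total number of 1s. Each pair of columns can share at most one row with both entries 1 (else a 2×2 all-ones block appears), so Σ_i C(r_i, 2) ≤ C(126, 2) = 7875. By convexity Σ_i C(r_i, 2) ≥ 47·C(z/47, 2) = z(z − 47)/(2·47), giving z² − 47z − 47·126·125 ≤ 0 and hence z ≤ (1/2)[47 + √(2209 + 4·740250)] = (1/2)[47 + √2963209] ≈ (1/2)(47 + 1721.3974) = 884.1987.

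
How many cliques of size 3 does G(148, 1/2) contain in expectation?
E[# K_3] = C(148, 3) · (1/2)^C(3, 2) = 529396 / 2^3 = 132349/2 = 66174.5

For each 3-subset S of vertices (there are C(148, 3) = 529396 such S), let X_S = 1 if S induces a K_3 (all C(3, 2) = 3 edges present). Then P(X_S = 1) = (1/2)^3 = 1/8. By linearity of expectation, E[# K_3] = C(148, 3) · (1/2)^3 = 529396 / 8 = 132349/2 = 66174.5.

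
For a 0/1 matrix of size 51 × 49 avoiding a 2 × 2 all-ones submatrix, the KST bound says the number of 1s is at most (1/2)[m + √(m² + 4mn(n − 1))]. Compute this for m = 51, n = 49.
z(51, 49; 2, 2) ≤ (1/2)[51 + √(51² + 4·51·49·48)] = (1/2)[51 + √482409] = 372.7783

Kővári–Sós–Turán: let r_1, ..., r_51 be the row sums and z = Σ r_i the total number of 1s. Each pair of columns can share at most one row with both entries 1 (else a 2×2 all-ones block appears), so Σ_i C(r_i, 2) ≤ C(49, 2) = 1176. By convexity Σ_i C(r_i, 2) ≥ 51·C(z/51, 2) = z(z − 51)/(2·51), giving z² − 51z − 51·49·48 ≤ 0 and hence z ≤ (1/2)[51 + √(2601 + 4·119952)] = (1/2)[51 + √482409] ≈ (1/2)(51 + 694.5567) = 372.7783.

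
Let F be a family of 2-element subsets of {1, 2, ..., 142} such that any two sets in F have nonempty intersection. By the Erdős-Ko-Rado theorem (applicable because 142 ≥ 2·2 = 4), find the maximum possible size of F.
max |F| = C(141, 1) = 141

Erdős-Ko-Rado (1961): when n ≥ 2k, max |F| = C(n−1, k−1). The bound is attained by the star {A : i ∈ A} for any fixed i ∈ [n]. Here C(142−1, 2−1) = C(141, 1) = 141.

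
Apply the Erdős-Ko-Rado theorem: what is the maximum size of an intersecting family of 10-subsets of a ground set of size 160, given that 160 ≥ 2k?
max |F| = C(159, 9) = 142128055457531

Erdős-Ko-Rado (1961): when n ≥ 2k, max |F| = C(n−1, k−1). The bound is attained by the star {A : i ∈ A} for any fixed i ∈ [n]. Here C(160−1, 10−1) = C(159, 9) = 142128055457531.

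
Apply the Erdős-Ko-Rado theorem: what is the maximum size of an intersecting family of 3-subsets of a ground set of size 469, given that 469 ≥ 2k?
max |F| = C(468, 2) = 109278

The Erdős-Ko-Rado theorem states: for n ≥ 2k, an intersecting family of k-subsets of an n-element set has size at most C(n − 1, k − 1), with equality for 'star' families {A ⊆ [n] : |A| = k, i ∈ A} (fix an element i). For n = 469, k = 3: C(468, 2) = 109278.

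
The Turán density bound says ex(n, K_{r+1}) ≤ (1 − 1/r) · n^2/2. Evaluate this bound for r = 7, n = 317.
Turán density bound = (6/7) · 317^2/2 = 301467/7 ≈ 43066.7143

Turán's theorem: ex(n, K_{r+1}) is achieved by the complete r-partite Turán graph T(n, r) with parts as balanced as possible, and is at most (1 − 1/r) · n^2/2. For r = 7, n = 317: the density bound is (6/7) · 100489/2 = 301467/7 ≈ 43066.7143. The integer-valued extremum is e(T(317, 7)) = 43066, which is strictly less than the density bound 301467/7 since 7 ∤ 317 (the parts of T(317, 7) cannot all be equal).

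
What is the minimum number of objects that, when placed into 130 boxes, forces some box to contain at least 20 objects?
n = (20 − 1)·130 + 1 = 2471

By the generalised pigeonhole principle, to guarantee some box contains ≥ r objects we need more than (r − 1) · k objects total. Threshold: n = (r − 1) · k + 1. With r = 20 and k = 130: n = 19 · 130 + 1 = 2470 + 1 = 2471. For n = 2470 = 19 · 130, we can put exactly 19 objects in every box, avoiding 20 in any single one — so 2471 is tight.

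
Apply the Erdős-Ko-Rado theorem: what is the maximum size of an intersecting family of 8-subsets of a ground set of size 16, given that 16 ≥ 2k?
max |F| = C(15, 7) = 6435

The Erdős-Ko-Rado theorem states: for n ≥ 2k, an intersecting family of k-subsets of an n-element set has size at most C(n − 1, k − 1), with equality for 'star' families {A ⊆ [n] : |A| = k, i ∈ A} (fix an element i). For n = 16, k = 8: C(15, 7) = 6435.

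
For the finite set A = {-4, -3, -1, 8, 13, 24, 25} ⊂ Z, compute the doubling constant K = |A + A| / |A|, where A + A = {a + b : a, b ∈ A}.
K = |A + A| / |A| = 26/7

Enumerate A + A = {a + b : a, b ∈ A}. With |A| = 7, there are |A|^2 = 49 ordered sum pairs; collecting distinct values, A + A = {-8, -7, -6, -5, -4, -2, 4, 5, 7, 9, 10, 12, 16, 20, 21, 22, 23, 24, 26, 32, 33, 37, 38, 48, 49, 50}, so |A + A| = 26. Thus K = 26/7. For comparison, the minimum possible |A + A| over all 7-element sets is 2·7 − 1 = 13 (so min K = 13/7), attained only by arithmetic progressions.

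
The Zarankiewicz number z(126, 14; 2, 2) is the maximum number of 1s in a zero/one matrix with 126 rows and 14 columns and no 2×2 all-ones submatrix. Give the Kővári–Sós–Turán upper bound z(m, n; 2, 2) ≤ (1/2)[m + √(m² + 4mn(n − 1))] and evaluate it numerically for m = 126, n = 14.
z(126, 14; 2, 2) ≤ (1/2)[126 + √(126² + 4·126·14·13)] = (1/2)[126 + √107604] = 227.0152

Kővári–Sós–Turán: let r_1, ..., r_126 be the row sums and z = Σ r_i the total number of 1s. Each pair of columns can share at most one row with both entries 1 (else a 2×2 all-ones block appears), so Σ_i C(r_i, 2) ≤ C(14, 2) = 91. By convexity Σ_i C(r_i, 2) ≥ 126·C(z/126, 2) = z(z − 126)/(2·126), giving z² − 126z − 126·14·13 ≤ 0 and hence z ≤ (1/2)[126 + √(15876 + 4·22932)] = (1/2)[126 + √107604] ≈ (1/2)(126 + 328.0305) = 227.0152.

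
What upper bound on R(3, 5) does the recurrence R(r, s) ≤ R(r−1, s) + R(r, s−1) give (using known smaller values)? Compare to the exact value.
R(3, 5) ≤ R(2, 5) + R(3, 4) = 5 + 9 = 14; exact value R(3, 5) = 14.

The Erdős–Szekeres recurrence R(r, s) ≤ R(r−1, s) + R(r, s−1) applied to (r, s) = (3, 5) gives
  R(3, 5) ≤ R(2, 5) + R(3, 4) = 5 + 9 = 14.
(Recall R(2, k) = k and R is symmetric.) Here the recurrence bound is tight: a matching lower-bound construction on K_{13} shows R(3, 5) > 13, so R(3, 5) = 14 exactly.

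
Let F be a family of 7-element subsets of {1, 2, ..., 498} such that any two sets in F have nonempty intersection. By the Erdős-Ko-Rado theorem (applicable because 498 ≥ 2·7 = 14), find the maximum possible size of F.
max |F| = C(497, 6) = 20307185626728

Erdős-Ko-Rado (1961): when n ≥ 2k, max |F| = C(n−1, k−1). The bound is attained by the star {A : i ∈ A} for any fixed i ∈ [n]. Here C(498−1, 7−1) = C(497, 6) = 20307185626728.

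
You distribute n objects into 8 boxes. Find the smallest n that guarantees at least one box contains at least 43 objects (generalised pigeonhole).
n = (43 − 1)·8 + 1 = 337

By the generalised pigeonhole principle, to guarantee some box contains ≥ r objects we need more than (r − 1) · k objects total. Threshold: n = (r − 1) · k + 1. With r = 43 and k = 8: n = 42 · 8 + 1 = 336 + 1 = 337. For n = 336 = 42 · 8, we can put exactly 42 objects in every box, avoiding 43 in any single one — so 337 is tight.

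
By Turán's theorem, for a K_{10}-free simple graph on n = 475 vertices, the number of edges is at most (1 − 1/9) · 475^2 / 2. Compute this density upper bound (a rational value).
Turán density bound = (8/9) · 475^2/2 = 902500/9 ≈ 100277.7778

Turán's theorem: ex(n, K_{r+1}) is achieved by the complete r-partite Turán graph T(n, r) with parts as balanced as possible, and is at most (1 − 1/r) · n^2/2. For r = 9, n = 475: the density bound is (8/9) · 225625/2 = 902500/9 ≈ 100277.7778. The integer-valued extremum is e(T(475, 9)) = 100277, which is strictly less than the density bound 902500/9 since 9 ∤ 475 (the parts of T(475, 9) cannot all be equal).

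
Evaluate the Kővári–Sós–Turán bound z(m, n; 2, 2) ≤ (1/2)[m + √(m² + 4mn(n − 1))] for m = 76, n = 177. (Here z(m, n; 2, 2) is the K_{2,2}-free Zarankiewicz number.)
z(76, 177; 2, 2) ≤ (1/2)[76 + √(76² + 4·76·177·176)] = (1/2)[76 + √9475984] = 1577.1543

Kővári–Sós–Turán: let r_1, ..., r_76 be the row sums and z = Σ r_i the total number of 1s. Each pair of columns can share at most one row with both entries 1 (else a 2×2 all-ones block appears), so Σ_i C(r_i, 2) ≤ C(177, 2) = 15576. By convexity Σ_i C(r_i, 2) ≥ 76·C(z/76, 2) = z(z − 76)/(2·76), giving z² − 76z − 76·177·176 ≤ 0 and hence z ≤ (1/2)[76 + √(5776 + 4·2367552)] = (1/2)[76 + √9475984] ≈ (1/2)(76 + 3078.3086) = 1577.1543.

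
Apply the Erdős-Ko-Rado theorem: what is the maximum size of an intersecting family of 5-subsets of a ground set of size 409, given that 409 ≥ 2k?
max |F| = C(408, 4) = 1137691170

The Erdős-Ko-Rado theorem states: for n ≥ 2k, an intersecting family of k-subsets of an n-element set has size at most C(n − 1, k − 1), with equality for 'star' families {A ⊆ [n] : |A| = k, i ∈ A} (fix an element i). For n = 409, k = 5: C(408, 4) = 1137691170.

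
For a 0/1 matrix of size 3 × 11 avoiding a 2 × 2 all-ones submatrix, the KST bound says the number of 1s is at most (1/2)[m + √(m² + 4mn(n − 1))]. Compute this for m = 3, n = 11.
z(3, 11; 2, 2) ≤ (1/2)[3 + √(3² + 4·3·11·10)] = (1/2)[3 + √1329] = 19.7277

Kővári–Sós–Turán: let r_1, ..., r_3 be the row sums and z = Σ r_i the total number of 1s. Each pair of columns can share at most one row with both entries 1 (else a 2×2 all-ones block appears), so Σ_i C(r_i, 2) ≤ C(11, 2) = 55. By convexity Σ_i C(r_i, 2) ≥ 3·C(z/3, 2) = z(z − 3)/(2·3), giving z² − 3z − 3·11·10 ≤ 0 and hence z ≤ (1/2)[3 + √(9 + 4·330)] = (1/2)[3 + √1329] ≈ (1/2)(3 + 36.4555) = 19.7277.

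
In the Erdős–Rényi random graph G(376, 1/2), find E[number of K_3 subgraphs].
E[# K_3] = C(376, 3) · (1/2)^C(3, 2) = 8789000 / 2^3 = 1098625

For each 3-subset S of vertices (there are C(376, 3) = 8789000 such S), let X_S = 1 if S induces a K_3 (all C(3, 2) = 3 edges present). Then P(X_S = 1) = (1/2)^3 = 1/8. By linearity of expectation, E[# K_3] = C(376, 3) · (1/2)^3 = 8789000 / 8 = 1098625.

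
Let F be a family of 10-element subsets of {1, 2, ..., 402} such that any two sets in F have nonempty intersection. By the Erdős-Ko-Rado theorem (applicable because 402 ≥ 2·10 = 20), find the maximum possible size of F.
max |F| = C(401, 9) = 674945738076676550

Erdős-Ko-Rado (1961): when n ≥ 2k, max |F| = C(n−1, k−1). The bound is attained by the star {A : i ∈ A} for any fixed i ∈ [n]. Here C(402−1, 10−1) = C(401, 9) = 674945738076676550.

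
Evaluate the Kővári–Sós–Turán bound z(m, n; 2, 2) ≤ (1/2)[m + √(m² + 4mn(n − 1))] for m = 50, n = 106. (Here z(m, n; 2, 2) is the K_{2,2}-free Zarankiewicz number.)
z(50, 106; 2, 2) ≤ (1/2)[50 + √(50² + 4·50·106·105)] = (1/2)[50 + √2228500] = 771.4081

Kővári–Sós–Turán: let r_1, ..., r_50 be the row sums and z = Σ r_i the total number of 1s. Each pair of columns can share at most one row with both entries 1 (else a 2×2 all-ones block appears), so Σ_i C(r_i, 2) ≤ C(106, 2) = 5565. By convexity Σ_i C(r_i, 2) ≥ 50·C(z/50, 2) = z(z − 50)/(2·50), giving z² − 50z − 50·106·105 ≤ 0 and hence z ≤ (1/2)[50 + √(2500 + 4·556500)] = (1/2)[50 + √2228500] ≈ (1/2)(50 + 1492.8161) = 771.4081.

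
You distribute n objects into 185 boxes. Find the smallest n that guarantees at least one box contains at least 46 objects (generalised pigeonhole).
n = (46 − 1)·185 + 1 = 8326

By the generalised pigeonhole principle, to guarantee some box contains ≥ r objects we need more than (r − 1) · k objects total. Threshold: n = (r − 1) · k + 1. With r = 46 and k = 185: n = 45 · 185 + 1 = 8325 + 1 = 8326. For n = 8325 = 45 · 185, we can put exactly 45 objects in every box, avoiding 46 in any single one — so 8326 is tight.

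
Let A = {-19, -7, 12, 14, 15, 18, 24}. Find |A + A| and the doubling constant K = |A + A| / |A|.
K = |A + A| / |A| = 25/7

Enumerate A + A = {a + b : a, b ∈ A}. With |A| = 7, there are |A|^2 = 49 ordered sum pairs; collecting distinct values, A + A = {-38, -26, -14, -7, -5, -4, -1, 5, 7, 8, 11, 17, 24, 26, 27, 28, 29, 30, 32, 33, 36, 38, 39, 42, 48}, so |A + A| = 25. Thus K = 25/7. For comparison, the minimum possible |A + A| over all 7-element sets is 2·7 − 1 = 13 (so min K = 13/7), attained only by arithmetic progressions.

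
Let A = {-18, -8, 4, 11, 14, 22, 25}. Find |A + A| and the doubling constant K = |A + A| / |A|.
K = |A + A| / |A| = 26/7

Enumerate A + A = {a + b : a, b ∈ A}. With |A| = 7, there are |A|^2 = 49 ordered sum pairs; collecting distinct values, A + A = {-36, -26, -16, -14, -7, -4, 3, 4, 6, 7, 8, 14, 15, 17, 18, 22, 25, 26, 28, 29, 33, 36, 39, 44, 47, 50}, so |A + A| = 26. Thus K = 26/7. For comparison, the minimum possible |A + A| over all 7-element sets is 2·7 − 1 = 13 (so min K = 13/7), attained only by arithmetic progressions.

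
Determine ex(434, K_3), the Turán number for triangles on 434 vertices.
ex(434, K_3) = ⌊434^2/4⌋ = 47089

Mantel (1907): a triangle-free graph on n vertices has at most ⌊n^2/4⌋ edges, with equality for the complete bipartite graph K_{⌊n/2⌋, ⌈n/2⌉}. For n = 434: ⌊434^2/4⌋ = ⌊188356/4⌋ = 47089. The extremal graph is K_{217, 217}, which has 217·217 = 47089 edges.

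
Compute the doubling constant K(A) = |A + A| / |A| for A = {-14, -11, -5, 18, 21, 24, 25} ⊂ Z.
K = |A + A| / |A| = 24/7

Enumerate A + A = {a + b : a, b ∈ A}. With |A| = 7, there are |A|^2 = 49 ordered sum pairs; collecting distinct values, A + A = {-28, -25, -22, -19, -16, -10, 4, 7, 10, 11, 13, 14, 16, 19, 20, 36, 39, 42, 43, 45, 46, 48, 49, 50}, so |A + A| = 24. Thus K = 24/7. For comparison, the minimum possible |A + A| over all 7-element sets is 2·7 − 1 = 13 (so min K = 13/7), attained only by arithmetic progressions.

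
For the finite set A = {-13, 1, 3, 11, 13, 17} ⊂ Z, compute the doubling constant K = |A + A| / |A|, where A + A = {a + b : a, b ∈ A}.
K = |A + A| / |A| = 19/6

Enumerate A + A = {a + b : a, b ∈ A}. With |A| = 6, there are |A|^2 = 36 ordered sum pairs; collecting distinct values, A + A = {-26, -12, -10, -2, 0, 2, 4, 6, 12, 14, 16, 18, 20, 22, 24, 26, 28, 30, 34}, so |A + A| = 19. Thus K = 19/6. For comparison, the minimum possible |A + A| over all 6-element sets is 2·6 − 1 = 11 (so min K = 11/6), attained only by arithmetic progressions.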